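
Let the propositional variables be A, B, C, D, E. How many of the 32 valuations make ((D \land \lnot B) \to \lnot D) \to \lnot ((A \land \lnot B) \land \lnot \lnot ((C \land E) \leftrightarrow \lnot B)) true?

Initial set: {(((D \land \lnot B) \to \lnot D) \to \lnot ((A \land \lnot B) \land \lnot \lnot ((C \land E) \leftrightarrow \lnot B)))}.
(((D \land \lnot B) \to \lnot D) \to \lnot ((A \land \lnot B) \land \lnot \lnot ((C \land E) \leftrightarrow \lnot B))): β-rule — branch into \lnot ((D \land \lnot B) \to \lnot D)  //  \lnot ((A \land \lnot B) \land \lnot \lnot ((C \land E) \leftrightarrow \lnot B)).
  branch 1 (add \lnot ((D \land \lnot B) \to \lnot D)):
    \lnot ((D \land \lnot B) \to \lnot D): α-rule — add (D \land \lnot B), \lnot \lnot D.
    (D \land \lnot B): α-rule — add D, \lnot B.
    ○ open, literals {B=0, D=1}.
  branch 2 (add \lnot ((A \land \lnot B) \land \lnot \lnot ((C \land E) \leftrightarrow \lnot B))):
    \lnot ((A \land \lnot B) \land \lnot \lnot ((C \land E) \leftrightarrow \lnot B)): β-rule — branch into \lnot (A \land \lnot B)  //  \lnot \lnot \lnot ((C \land E) \leftrightarrow \lnot B).
      branch 2.1 (add \lnot (A \land \lnot B)):
        \lnot (A \land \lnot B): β-rule — branch into \lnot A  //  \lnot \lnot B.
          branch 2.1.1 (add \lnot A):
            ○ open, literals {A=0}.
          branch 2.1.2 (add \lnot \lnot B):
            ○ open, literals {B=1}.
      branch 2.2 (add \lnot \lnot \lnot ((C \land E) \leftrightarrow \lnot B)):
        \lnot \lnot \lnot ((C \land E) \leftrightarrow \lnot B): drop double negation, giving \lnot ((C \land E) \leftrightarrow \lnot B).
        \lnot ((C \land E) \leftrightarrow \lnot B): β-rule — branch into (C \land E), \lnot \lnot B  //  \lnot (C \land E), \lnot B.
          branch 2.2.1 (add (C \land E), \lnot \lnot B):
            (C \land E): α-rule — add C, E.
            ○ open, literals {B=1, C=1, E=1}.
          branch 2.2.2 (add \lnot (C \land E), \lnot B):
            \lnot (C \land E): β-rule — branch into \lnot C  //  \lnot E.
              branch 2.2.2.1 (add \lnot C):
                ○ open, literals {B=0, C=0}.
              branch 2.2.2.2 (add \lnot E):
                ○ open, literals {B=0, E=0}.
0 branches closed, 6 open.
Each open branch fixes some atoms; the unmentioned ones are free. Counting distinct full assignments: branch {B=0, D=1} (A, C, E) contributes 8 new; branch {A=0} (B, C, D, E) contributes 12 new; branch {B=1} (A, C, D, E) contributes 8 new; branch {B=1, C=1, E=1} (A, D) contributes 0 new; branch {B=0, C=0} (A, D, E) contributes 2 new; branch {B=0, E=0} (A, C, D) contributes 1 new. Total: 31.

31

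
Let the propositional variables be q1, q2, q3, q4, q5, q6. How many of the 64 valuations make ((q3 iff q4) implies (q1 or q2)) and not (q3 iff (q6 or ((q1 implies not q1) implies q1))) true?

28

Initial set: {T (((q3 iff q4) implies (q1 or q2)) and not (q3 iff (q6 or ((q1 implies not q1) implies q1))))}.
T (((q3 iff q4) implies (q1 or q2)) and not (q3 iff (q6 or ((q1 implies not q1) implies q1)))): α-rule — add T ((q3 iff q4) implies (q1 or q2)), T not (q3 iff (q6 or ((q1 implies not q1) implies q1))).
T ((q3 iff q4) implies (q1 or q2)): β-rule — branch into F (q3 iff q4)  //  T (q1 or q2).
  branch 1 (add F (q3 iff q4)):
    T not (q3 iff (q6 or ((q1 implies not q1) implies q1))): β-rule — branch into T q3, F (q6 or ((q1 implies not q1) implies q1))  //  F q3, T (q6 or ((q1 implies not q1) implies q1)).
      branch 1.1 (add T q3, F (q6 or ((q1 implies not q1) implies q1))):
        F (q6 or ((q1 implies not q1) implies q1)): α-rule — add F q6, F ((q1 implies not q1) implies q1).
        F ((q1 implies not q1) implies q1): α-rule — add T (q1 implies not q1), F q1.
        F (q3 iff q4): β-rule — branch into T q3, F q4  //  F q3, T q4.
          branch 1.1.1 (add T q3, F q4):
            T (q1 implies not q1): β-rule — branch into F q1  //  T not q1.
              branch 1.1.1.1 (add F q1):
                ○ open, literals {q1=false, q3=true, q4=false, q6=false}.
              branch 1.1.1.2 (add T not q1):
                ○ open, literals {q1=false, q3=true, q4=false, q6=false}.
          branch 1.1.2 (add F q3, T q4):
            × closes — contains both q3 and not q3.
      branch 1.2 (add F q3, T (q6 or ((q1 implies not q1) implies q1))):
        F (q3 iff q4): β-rule — branch into T q3, F q4  //  F q3, T q4.
          branch 1.2.1 (add T q3, F q4):
            × closes — contains both q3 and not q3.
          branch 1.2.2 (add F q3, T q4):
            T (q6 or ((q1 implies not q1) implies q1)): β-rule — branch into T q6  //  T ((q1 implies not q1) implies q1).
              branch 1.2.2.1 (add T q6):
                ○ open, literals {q3=false, q4=true, q6=true}.
              branch 1.2.2.2 (add T ((q1 implies not q1) implies q1)):
                T ((q1 implies not q1) implies q1): β-rule — branch into F (q1 implies not q1)  //  T q1.
                  branch 1.2.2.2.1 (add F (q1 implies not q1)):
                    F (q1 implies not q1): α-rule — add T q1, F not q1.
                    ○ open, literals {q1=true, q3=false, q4=true}.
                  branch 1.2.2.2.2 (add T q1):
                    ○ open, literals {q1=true, q3=false, q4=true}.
  branch 2 (add T (q1 or q2)):
    T not (q3 iff (q6 or ((q1 implies not q1) implies q1))): β-rule — branch into T q3, F (q6 or ((q1 implies not q1) implies q1))  //  F q3, T (q6 or ((q1 implies not q1) implies q1)).
      branch 2.1 (add T q3, F (q6 or ((q1 implies not q1) implies q1))):
        F (q6 or ((q1 implies not q1) implies q1)): α-rule — add F q6, F ((q1 implies not q1) implies q1).
        F ((q1 implies not q1) implies q1): α-rule — add T (q1 implies not q1), F q1.
        T (q1 or q2): β-rule — branch into T q1  //  T q2.
          branch 2.1.1 (add T q1):
            × closes — contains both q1 and not q1.
          branch 2.1.2 (add T q2):
            T (q1 implies not q1): β-rule — branch into F q1  //  T not q1.
              branch 2.1.2.1 (add F q1):
                ○ open, literals {q1=false, q2=true, q3=true, q6=false}.
              branch 2.1.2.2 (add T not q1):
                ○ open, literals {q1=false, q2=true, q3=true, q6=false}.
      branch 2.2 (add F q3, T (q6 or ((q1 implies not q1) implies q1))):
        T (q1 or q2): β-rule — branch into T q1  //  T q2.
          branch 2.2.1 (add T q1):
            T (q6 or ((q1 implies not q1) implies q1)): β-rule — branch into T q6  //  T ((q1 implies not q1) implies q1).
              branch 2.2.1.1 (add T q6):
                ○ open, literals {q1=true, q3=false, q6=true}.
              branch 2.2.1.2 (add T ((q1 implies not q1) implies q1)):
                T ((q1 implies not q1) implies q1): β-rule — branch into F (q1 implies not q1)  //  T q1.
                  branch 2.2.1.2.1 (add F (q1 implies not q1)):
                    F (q1 implies not q1): α-rule — add T q1, F not q1.
                    ○ open, literals {q1=true, q3=false}.
                  branch 2.2.1.2.2 (add T q1):
                    ○ open, literals {q1=true, q3=false}.
          branch 2.2.2 (add T q2):
            T (q6 or ((q1 implies not q1) implies q1)): β-rule — branch into T q6  //  T ((q1 implies not q1) implies q1).
              branch 2.2.2.1 (add T q6):
                ○ open, literals {q2=true, q3=false, q6=true}.
              branch 2.2.2.2 (add T ((q1 implies not q1) implies q1)):
                T ((q1 implies not q1) implies q1): β-rule — branch into F (q1 implies not q1)  //  T q1.
                  branch 2.2.2.2.1 (add F (q1 implies not q1)):
                    F (q1 implies not q1): α-rule — add T q1, F not q1.
                    ○ open, literals {q1=true, q2=true, q3=false}.
                  branch 2.2.2.2.2 (add T q1):
                    ○ open, literals {q1=true, q2=true, q3=false}.
3 branches closed, 13 open.
Each open branch fixes some atoms; the unmentioned ones are free. Counting distinct full assignments: branch {q1=false, q3=true, q4=false, q6=false} (q2, q5) contributes 4 new; branch {q1=false, q3=true, q4=false, q6=false} (q2, q5) contributes 0 new; branch {q3=false, q4=true, q6=true} (q1, q2, q5) contributes 8 new; branch {q1=true, q3=false, q4=true} (q2, q5, q6) contributes 4 new; branch {q1=true, q3=false, q4=true} (q2, q5, q6) contributes 0 new; branch {q1=false, q2=true, q3=true, q6=false} (q4, q5) contributes 2 new; branch {q1=false, q2=true, q3=true, q6=false} (q4, q5) contributes 0 new; branch {q1=true, q3=false, q6=true} (q2, q4, q5) contributes 4 new; branch {q1=true, q3=false} (q2, q4, q5, q6) contributes 4 new; branch {q1=true, q3=false} (q2, q4, q5, q6) contributes 0 new; branch {q2=true, q3=false, q6=true} (q1, q4, q5) contributes 2 new; branch {q1=true, q2=true, q3=false} (q4, q5, q6) contributes 0 new; branch {q1=true, q2=true, q3=false} (q4, q5, q6) contributes 0 new. Total: 28.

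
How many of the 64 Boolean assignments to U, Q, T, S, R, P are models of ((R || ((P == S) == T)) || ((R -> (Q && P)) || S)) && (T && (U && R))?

Initial set: {T (((R || ((P == S) == T)) || ((R -> (Q && P)) || S)) && (T && (U && R)))}.
T (((R || ((P == S) == T)) || ((R -> (Q && P)) || S)) && (T && (U && R))): α-rule — add T ((R || ((P == S) == T)) || ((R -> (Q && P)) || S)), T (T && (U && R)).
T (T && (U && R)): α-rule — add T T, T (U && R).
T (U && R): α-rule — add T U, T R.
T ((R || ((P == S) == T)) || ((R -> (Q && P)) || S)): β-rule — branch into T (R || ((P == S) == T))  //  T ((R -> (Q && P)) || S).
  branch 1 (add T (R || ((P == S) == T))):
    T (R || ((P == S) == T)): β-rule — branch into T R  //  T ((P == S) == T).
      branch 1.1 (add T R):
        ○ open, literals {R=1, T=1, U=1}.
      branch 1.2 (add T ((P == S) == T)):
        T ((P == S) == T): β-rule — branch into T (P == S), T T  //  F (P == S), F T.
          branch 1.2.1 (add T (P == S), T T):
            T (P == S): β-rule — branch into T P, T S  //  F P, F S.
              branch 1.2.1.1 (add T P, T S):
                ○ open, literals {P=1, R=1, S=1, T=1, U=1}.
              branch 1.2.1.2 (add F P, F S):
                ○ open, literals {P=0, R=1, S=0, T=1, U=1}.
          branch 1.2.2 (add F (P == S), F T):
            × closes — contains both T and !T.
  branch 2 (add T ((R -> (Q && P)) || S)):
    T ((R -> (Q && P)) || S): β-rule — branch into T (R -> (Q && P))  //  T S.
      branch 2.1 (add T (R -> (Q && P))):
        T (R -> (Q && P)): β-rule — branch into F R  //  T (Q && P).
          branch 2.1.1 (add F R):
            × closes — contains both R and !R.
          branch 2.1.2 (add T (Q && P)):
            T (Q && P): α-rule — add T Q, T P.
            ○ open, literals {P=1, Q=1, R=1, T=1, U=1}.
      branch 2.2 (add T S):
        ○ open, literals {R=1, S=1, T=1, U=1}.
2 branches closed, 5 open.
Each open branch fixes some atoms; the unmentioned ones are free. Counting distinct full assignments: branch {R=1, T=1, U=1} (Q, S, P) contributes 8 new; branch {P=1, R=1, S=1, T=1, U=1} (Q) contributes 0 new; branch {P=0, R=1, S=0, T=1, U=1} (Q) contributes 0 new; branch {P=1, Q=1, R=1, T=1, U=1} (S) contributes 0 new; branch {R=1, S=1, T=1, U=1} (Q, P) contributes 0 new. Total: 8.

8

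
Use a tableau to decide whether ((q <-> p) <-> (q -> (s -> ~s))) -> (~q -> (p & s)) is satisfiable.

Satisfiable

Initial set: {T (((q <-> p) <-> (q -> (s -> ~s))) -> (~q -> (p & s)))}.
T (((q <-> p) <-> (q -> (s -> ~s))) -> (~q -> (p & s))): β-rule — branch into F ((q <-> p) <-> (q -> (s -> ~s)))  //  T (~q -> (p & s)).
  branch 1 (add F ((q <-> p) <-> (q -> (s -> ~s)))):
    F ((q <-> p) <-> (q -> (s -> ~s))): β-rule — branch into T (q <-> p), F (q -> (s -> ~s))  //  F (q <-> p), T (q -> (s -> ~s)).
      branch 1.1 (add T (q <-> p), F (q -> (s -> ~s))):
        F (q -> (s -> ~s)): α-rule — add T q, F (s -> ~s).
        F (s -> ~s): α-rule — add T s, F ~s.
        T (q <-> p): β-rule — branch into T q, T p  //  F q, F p.
          branch 1.1.1 (add T q, T p):
            ○ open, literals {p=T, q=T, s=T}.
          branch 1.1.2 (add F q, F p):
            × closes — contains both q and ~q.
      branch 1.2 (add F (q <-> p), T (q -> (s -> ~s))):
        F (q <-> p): β-rule — branch into T q, F p  //  F q, T p.
          branch 1.2.1 (add T q, F p):
            T (q -> (s -> ~s)): β-rule — branch into F q  //  T (s -> ~s).
              branch 1.2.1.1 (add F q):
                × closes — contains both q and ~q.
              branch 1.2.1.2 (add T (s -> ~s)):
                T (s -> ~s): β-rule — branch into F s  //  T ~s.
                  branch 1.2.1.2.1 (add F s):
                    ○ open, literals {p=F, q=T, s=F}.
                  branch 1.2.1.2.2 (add T ~s):
                    ○ open, literals {p=F, q=T, s=F}.
          branch 1.2.2 (add F q, T p):
            T (q -> (s -> ~s)): β-rule — branch into F q  //  T (s -> ~s).
              branch 1.2.2.1 (add F q):
                ○ open, literals {p=T, q=F}.
              branch 1.2.2.2 (add T (s -> ~s)):
                T (s -> ~s): β-rule — branch into F s  //  T ~s.
                  branch 1.2.2.2.1 (add F s):
                    ○ open, literals {p=T, q=F, s=F}.
                  branch 1.2.2.2.2 (add T ~s):
                    ○ open, literals {p=T, q=F, s=F}.
  branch 2 (add T (~q -> (p & s))):
    T (~q -> (p & s)): β-rule — branch into F ~q  //  T (p & s).
      branch 2.1 (add F ~q):
        ○ open, literals {q=T}.
      branch 2.2 (add T (p & s)):
        T (p & s): α-rule — add T p, T s.
        ○ open, literals {p=T, s=T}.
2 branches closed, 8 open.
An open branch gives a satisfying assignment: p=T, q=T, s=T.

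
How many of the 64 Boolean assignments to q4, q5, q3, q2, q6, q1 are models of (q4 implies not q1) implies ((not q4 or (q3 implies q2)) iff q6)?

Initial set: {((q4 implies not q1) implies ((not q4 or (q3 implies q2)) iff q6))}.
((q4 implies not q1) implies ((not q4 or (q3 implies q2)) iff q6)): β-rule — branch into not (q4 implies not q1)  //  ((not q4 or (q3 implies q2)) iff q6).
  branch 1 (add not (q4 implies not q1)):
    not (q4 implies not q1): α-rule — add q4, not not q1.
    ○ open, literals {q1=true, q4=true}.
  branch 2 (add ((not q4 or (q3 implies q2)) iff q6)):
    ((not q4 or (q3 implies q2)) iff q6): β-rule — branch into (not q4 or (q3 implies q2)), q6  //  not (not q4 or (q3 implies q2)), not q6.
      branch 2.1 (add (not q4 or (q3 implies q2)), q6):
        (not q4 or (q3 implies q2)): β-rule — branch into not q4  //  (q3 implies q2).
          branch 2.1.1 (add not q4):
            ○ open, literals {q4=false, q6=true}.
          branch 2.1.2 (add (q3 implies q2)):
            (q3 implies q2): β-rule — branch into not q3  //  q2.
              branch 2.1.2.1 (add not q3):
                ○ open, literals {q3=false, q6=true}.
              branch 2.1.2.2 (add q2):
                ○ open, literals {q2=true, q6=true}.
      branch 2.2 (add not (not q4 or (q3 implies q2)), not q6):
        not (not q4 or (q3 implies q2)): α-rule — add not not q4, not (q3 implies q2).
        not (q3 implies q2): α-rule — add q3, not q2.
        ○ open, literals {q2=false, q3=true, q4=true, q6=false}.
0 branches closed, 5 open.
Each open branch fixes some atoms; the unmentioned ones are free. Counting distinct full assignments: branch {q1=true, q4=true} (q5, q3, q2, q6) contributes 16 new; branch {q4=false, q6=true} (q5, q3, q2, q1) contributes 16 new; branch {q3=false, q6=true} (q4, q5, q2, q1) contributes 4 new; branch {q2=true, q6=true} (q4, q5, q3, q1) contributes 2 new; branch {q2=false, q3=true, q4=true, q6=false} (q5, q1) contributes 2 new. Total: 40.

40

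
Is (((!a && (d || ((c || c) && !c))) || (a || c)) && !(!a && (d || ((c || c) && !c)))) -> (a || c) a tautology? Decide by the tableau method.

Valid

Assume the negation and expand:
Initial set: {F ((((!a && (d || ((c || c) && !c))) || (a || c)) && !(!a && (d || ((c || c) && !c)))) -> (a || c))}.
F ((((!a && (d || ((c || c) && !c))) || (a || c)) && !(!a && (d || ((c || c) && !c)))) -> (a || c)): α-rule — add T (((!a && (d || ((c || c) && !c))) || (a || c)) && !(!a && (d || ((c || c) && !c)))), F (a || c).
T (((!a && (d || ((c || c) && !c))) || (a || c)) && !(!a && (d || ((c || c) && !c)))): α-rule — add T ((!a && (d || ((c || c) && !c))) || (a || c)), T !(!a && (d || ((c || c) && !c))).
F (a || c): α-rule — add F a, F c.
T ((!a && (d || ((c || c) && !c))) || (a || c)): β-rule — branch into T (!a && (d || ((c || c) && !c)))  //  T (a || c).
  branch 1 (add T (!a && (d || ((c || c) && !c)))):
    T (!a && (d || ((c || c) && !c))): α-rule — add T !a, T (d || ((c || c) && !c)).
    T !(!a && (d || ((c || c) && !c))): β-rule — branch into F !a  //  F (d || ((c || c) && !c)).
      branch 1.1 (add F !a):
        × closes — contains both a and !a.
      branch 1.2 (add F (d || ((c || c) && !c))):
        F (d || ((c || c) && !c)): α-rule — add F d, F ((c || c) && !c).
        T (d || ((c || c) && !c)): β-rule — branch into T d  //  T ((c || c) && !c).
          branch 1.2.1 (add T d):
            × closes — contains both d and !d.
          branch 1.2.2 (add T ((c || c) && !c)):
            T ((c || c) && !c): α-rule — add T (c || c), T !c.
            F ((c || c) && !c): β-rule — branch into F (c || c)  //  F !c.
              branch 1.2.2.1 (add F (c || c)):
                F (c || c): α-rule — add F c, F c.
                T (c || c): β-rule — branch into T c  //  T c.
                  branch 1.2.2.1.1 (add T c):
                    × closes — contains both c and !c.
                  branch 1.2.2.1.2 (add T c):
                    × closes — contains both c and !c.
              branch 1.2.2.2 (add F !c):
                × closes — contains both c and !c.
  branch 2 (add T (a || c)):
    T !(!a && (d || ((c || c) && !c))): β-rule — branch into F !a  //  F (d || ((c || c) && !c)).
      branch 2.1 (add F !a):
        × closes — contains both a and !a.
      branch 2.2 (add F (d || ((c || c) && !c))):
        F (d || ((c || c) && !c)): α-rule — add F d, F ((c || c) && !c).
        T (a || c): β-rule — branch into T a  //  T c.
          branch 2.2.1 (add T a):
            × closes — contains both a and !a.
          branch 2.2.2 (add T c):
            × closes — contains both c and !c.
All 8 branches close.
Every branch closed, so the negation is unsatisfiable and the formula is valid.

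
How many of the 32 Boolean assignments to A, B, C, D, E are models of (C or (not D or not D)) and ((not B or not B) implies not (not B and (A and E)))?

21

Initial set: {((C or (not D or not D)) and ((not B or not B) implies not (not B and (A and E))))}.
((C or (not D or not D)) and ((not B or not B) implies not (not B and (A and E)))): α-rule — add (C or (not D or not D)), ((not B or not B) implies not (not B and (A and E))).
(C or (not D or not D)): β-rule — branch into C  //  (not D or not D).
  branch 1 (add C):
    ((not B or not B) implies not (not B and (A and E))): β-rule — branch into not (not B or not B)  //  not (not B and (A and E)).
      branch 1.1 (add not (not B or not B)):
        not (not B or not B): α-rule — add not not B, not not B.
        ○ open, literals {B=T, C=T}.
      branch 1.2 (add not (not B and (A and E))):
        not (not B and (A and E)): β-rule — branch into not not B  //  not (A and E).
          branch 1.2.1 (add not not B):
            ○ open, literals {B=T, C=T}.
          branch 1.2.2 (add not (A and E)):
            not (A and E): β-rule — branch into not A  //  not E.
              branch 1.2.2.1 (add not A):
                ○ open, literals {A=F, C=T}.
              branch 1.2.2.2 (add not E):
                ○ open, literals {C=T, E=F}.
  branch 2 (add (not D or not D)):
    ((not B or not B) implies not (not B and (A and E))): β-rule — branch into not (not B or not B)  //  not (not B and (A and E)).
      branch 2.1 (add not (not B or not B)):
        not (not B or not B): α-rule — add not not B, not not B.
        (not D or not D): β-rule — branch into not D  //  not D.
          branch 2.1.1 (add not D):
            ○ open, literals {B=T, D=F}.
          branch 2.1.2 (add not D):
            ○ open, literals {B=T, D=F}.
      branch 2.2 (add not (not B and (A and E))):
        (not D or not D): β-rule — branch into not D  //  not D.
          branch 2.2.1 (add not D):
            not (not B and (A and E)): β-rule — branch into not not B  //  not (A and E).
              branch 2.2.1.1 (add not not B):
                ○ open, literals {B=T, D=F}.
              branch 2.2.1.2 (add not (A and E)):
                not (A and E): β-rule — branch into not A  //  not E.
                  branch 2.2.1.2.1 (add not A):
                    ○ open, literals {A=F, D=F}.
                  branch 2.2.1.2.2 (add not E):
                    ○ open, literals {D=F, E=F}.
          branch 2.2.2 (add not D):
            not (not B and (A and E)): β-rule — branch into not not B  //  not (A and E).
              branch 2.2.2.1 (add not not B):
                ○ open, literals {B=T, D=F}.
              branch 2.2.2.2 (add not (A and E)):
                not (A and E): β-rule — branch into not A  //  not E.
                  branch 2.2.2.2.1 (add not A):
                    ○ open, literals {A=F, D=F}.
                  branch 2.2.2.2.2 (add not E):
                    ○ open, literals {D=F, E=F}.
0 branches closed, 12 open.
Each open branch fixes some atoms; the unmentioned ones are free. Counting distinct full assignments: branch {B=T, C=T} (A, D, E) contributes 8 new; branch {B=T, C=T} (A, D, E) contributes 0 new; branch {A=F, C=T} (B, D, E) contributes 4 new; branch {C=T, E=F} (A, B, D) contributes 2 new; branch {B=T, D=F} (A, C, E) contributes 4 new; branch {B=T, D=F} (A, C, E) contributes 0 new; branch {B=T, D=F} (A, C, E) contributes 0 new; branch {A=F, D=F} (B, C, E) contributes 2 new; branch {D=F, E=F} (A, B, C) contributes 1 new; branch {B=T, D=F} (A, C, E) contributes 0 new; branch {A=F, D=F} (B, C, E) contributes 0 new; branch {D=F, E=F} (A, B, C) contributes 0 new. Total: 21.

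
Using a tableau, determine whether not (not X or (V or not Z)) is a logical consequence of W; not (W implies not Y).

Initial set: {W; not (W implies not Y); not not (not X or (V or not Z))}.
not (W implies not Y): α-rule — add W, not not Y.
not not (not X or (V or not Z)): β-rule — branch into not X  //  (V or not Z).
  branch 1 (add not X):
    ○ open, literals {W=1, X=0, Y=1}.
  branch 2 (add (V or not Z)):
    (V or not Z): β-rule — branch into V  //  not Z.
      branch 2.1 (add V):
        ○ open, literals {V=1, W=1, Y=1}.
      branch 2.2 (add not Z):
        ○ open, literals {W=1, Y=1, Z=0}.
0 branches closed, 3 open.
An open branch gives a countermodel: W=1, X=0, Y=1 (unmentioned atoms arbitrary); the premises hold there but the conclusion fails.

No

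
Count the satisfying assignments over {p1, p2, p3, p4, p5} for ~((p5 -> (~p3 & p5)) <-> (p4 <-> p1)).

16

Initial set: {~((p5 -> (~p3 & p5)) <-> (p4 <-> p1))}.
~((p5 -> (~p3 & p5)) <-> (p4 <-> p1)): β-rule — branch into (p5 -> (~p3 & p5)), ~(p4 <-> p1)  //  ~(p5 -> (~p3 & p5)), (p4 <-> p1).
  branch 1 (add (p5 -> (~p3 & p5)), ~(p4 <-> p1)):
    (p5 -> (~p3 & p5)): β-rule — branch into ~p5  //  (~p3 & p5).
      branch 1.1 (add ~p5):
        ~(p4 <-> p1): β-rule — branch into p4, ~p1  //  ~p4, p1.
          branch 1.1.1 (add p4, ~p1):
            ○ open, literals {p1=F, p4=T, p5=F}.
          branch 1.1.2 (add ~p4, p1):
            ○ open, literals {p1=T, p4=F, p5=F}.
      branch 1.2 (add (~p3 & p5)):
        (~p3 & p5): α-rule — add ~p3, p5.
        ~(p4 <-> p1): β-rule — branch into p4, ~p1  //  ~p4, p1.
          branch 1.2.1 (add p4, ~p1):
            ○ open, literals {p1=F, p3=F, p4=T, p5=T}.
          branch 1.2.2 (add ~p4, p1):
            ○ open, literals {p1=T, p3=F, p4=F, p5=T}.
  branch 2 (add ~(p5 -> (~p3 & p5)), (p4 <-> p1)):
    ~(p5 -> (~p3 & p5)): α-rule — add p5, ~(~p3 & p5).
    (p4 <-> p1): β-rule — branch into p4, p1  //  ~p4, ~p1.
      branch 2.1 (add p4, p1):
        ~(~p3 & p5): β-rule — branch into ~~p3  //  ~p5.
          branch 2.1.1 (add ~~p3):
            ○ open, literals {p1=T, p3=T, p4=T, p5=T}.
          branch 2.1.2 (add ~p5):
            × closes — contains both p5 and ~p5.
      branch 2.2 (add ~p4, ~p1):
        ~(~p3 & p5): β-rule — branch into ~~p3  //  ~p5.
          branch 2.2.1 (add ~~p3):
            ○ open, literals {p1=F, p3=T, p4=F, p5=T}.
          branch 2.2.2 (add ~p5):
            × closes — contains both p5 and ~p5.
2 branches closed, 6 open.
Each open branch fixes some atoms; the unmentioned ones are free. Counting distinct full assignments: branch {p1=F, p4=T, p5=F} (p2, p3) contributes 4 new; branch {p1=T, p4=F, p5=F} (p2, p3) contributes 4 new; branch {p1=F, p3=F, p4=T, p5=T} (p2) contributes 2 new; branch {p1=T, p3=F, p4=F, p5=T} (p2) contributes 2 new; branch {p1=T, p3=T, p4=T, p5=T} (p2) contributes 2 new; branch {p1=F, p3=T, p4=F, p5=T} (p2) contributes 2 new. Total: 16.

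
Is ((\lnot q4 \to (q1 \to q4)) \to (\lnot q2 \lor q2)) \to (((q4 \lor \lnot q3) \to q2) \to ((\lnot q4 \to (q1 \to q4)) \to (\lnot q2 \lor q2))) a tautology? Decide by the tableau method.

Assume the negation and expand:
Initial set: {\lnot (((\lnot q4 \to (q1 \to q4)) \to (\lnot q2 \lor q2)) \to (((q4 \lor \lnot q3) \to q2) \to ((\lnot q4 \to (q1 \to q4)) \to (\lnot q2 \lor q2))))}.
\lnot (((\lnot q4 \to (q1 \to q4)) \to (\lnot q2 \lor q2)) \to (((q4 \lor \lnot q3) \to q2) \to ((\lnot q4 \to (q1 \to q4)) \to (\lnot q2 \lor q2)))): α-rule — add ((\lnot q4 \to (q1 \to q4)) \to (\lnot q2 \lor q2)), \lnot (((q4 \lor \lnot q3) \to q2) \to ((\lnot q4 \to (q1 \to q4)) \to (\lnot q2 \lor q2))).
\lnot (((q4 \lor \lnot q3) \to q2) \to ((\lnot q4 \to (q1 \to q4)) \to (\lnot q2 \lor q2))): α-rule — add ((q4 \lor \lnot q3) \to q2), \lnot ((\lnot q4 \to (q1 \to q4)) \to (\lnot q2 \lor q2)).
\lnot ((\lnot q4 \to (q1 \to q4)) \to (\lnot q2 \lor q2)): α-rule — add (\lnot q4 \to (q1 \to q4)), \lnot (\lnot q2 \lor q2).
\lnot (\lnot q2 \lor q2): α-rule — add \lnot \lnot q2, \lnot q2.
× closes — contains both q2 and \lnot q2.
All 1 branch closes.
Every branch closed, so the negation is unsatisfiable and the formula is valid.

Valid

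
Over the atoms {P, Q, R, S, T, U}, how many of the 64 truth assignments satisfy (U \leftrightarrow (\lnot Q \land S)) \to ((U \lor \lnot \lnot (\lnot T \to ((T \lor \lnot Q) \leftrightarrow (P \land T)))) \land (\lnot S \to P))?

54

Initial set: {T ((U \leftrightarrow (\lnot Q \land S)) \to ((U \lor \lnot \lnot (\lnot T \to ((T \lor \lnot Q) \leftrightarrow (P \land T)))) \land (\lnot S \to P)))}.
T ((U \leftrightarrow (\lnot Q \land S)) \to ((U \lor \lnot \lnot (\lnot T \to ((T \lor \lnot Q) \leftrightarrow (P \land T)))) \land (\lnot S \to P))): β-rule — branch into F (U \leftrightarrow (\lnot Q \land S))  //  T ((U \lor \lnot \lnot (\lnot T \to ((T \lor \lnot Q) \leftrightarrow (P \land T)))) \land (\lnot S \to P)).
  branch 1 (add F (U \leftrightarrow (\lnot Q \land S))):
    F (U \leftrightarrow (\lnot Q \land S)): β-rule — branch into T U, F (\lnot Q \land S)  //  F U, T (\lnot Q \land S).
      branch 1.1 (add T U, F (\lnot Q \land S)):
        F (\lnot Q \land S): β-rule — branch into F \lnot Q  //  F S.
          branch 1.1.1 (add F \lnot Q):
            ○ open, literals {Q=T, U=T}.
          branch 1.1.2 (add F S):
            ○ open, literals {S=F, U=T}.
      branch 1.2 (add F U, T (\lnot Q \land S)):
        T (\lnot Q \land S): α-rule — add T \lnot Q, T S.
        ○ open, literals {Q=F, S=T, U=F}.
  branch 2 (add T ((U \lor \lnot \lnot (\lnot T \to ((T \lor \lnot Q) \leftrightarrow (P \land T)))) \land (\lnot S \to P))):
    T ((U \lor \lnot \lnot (\lnot T \to ((T \lor \lnot Q) \leftrightarrow (P \land T)))) \land (\lnot S \to P)): α-rule — add T (U \lor \lnot \lnot (\lnot T \to ((T \lor \lnot Q) \leftrightarrow (P \land T)))), T (\lnot S \to P).
    T (U \lor \lnot \lnot (\lnot T \to ((T \lor \lnot Q) \leftrightarrow (P \land T)))): β-rule — branch into T U  //  T \lnot \lnot (\lnot T \to ((T \lor \lnot Q) \leftrightarrow (P \land T))).
      branch 2.1 (add T U):
        T (\lnot S \to P): β-rule — branch into F \lnot S  //  T P.
          branch 2.1.1 (add F \lnot S):
            ○ open, literals {S=T, U=T}.
          branch 2.1.2 (add T P):
            ○ open, literals {P=T, U=T}.
      branch 2.2 (add T \lnot \lnot (\lnot T \to ((T \lor \lnot Q) \leftrightarrow (P \land T)))):
        T \lnot \lnot (\lnot T \to ((T \lor \lnot Q) \leftrightarrow (P \land T))): drop double negation, giving T (\lnot T \to ((T \lor \lnot Q) \leftrightarrow (P \land T))).
        T (\lnot S \to P): β-rule — branch into F \lnot S  //  T P.
          branch 2.2.1 (add F \lnot S):
            T (\lnot T \to ((T \lor \lnot Q) \leftrightarrow (P \land T))): β-rule — branch into F \lnot T  //  T ((T \lor \lnot Q) \leftrightarrow (P \land T)).
              branch 2.2.1.1 (add F \lnot T):
                ○ open, literals {S=T, T=T}.
              branch 2.2.1.2 (add T ((T \lor \lnot Q) \leftrightarrow (P \land T))):
                T ((T \lor \lnot Q) \leftrightarrow (P \land T)): β-rule — branch into T (T \lor \lnot Q), T (P \land T)  //  F (T \lor \lnot Q), F (P \land T).
                  branch 2.2.1.2.1 (add T (T \lor \lnot Q), T (P \land T)):
                    T (P \land T): α-rule — add T P, T T.
                    T (T \lor \lnot Q): β-rule — branch into T T  //  T \lnot Q.
                      branch 2.2.1.2.1.1 (add T T):
                        ○ open, literals {P=T, S=T, T=T}.
                      branch 2.2.1.2.1.2 (add T \lnot Q):
                        ○ open, literals {P=T, Q=F, S=T, T=T}.
                  branch 2.2.1.2.2 (add F (T \lor \lnot Q), F (P \land T)):
                    F (T \lor \lnot Q): α-rule — add F T, F \lnot Q.
                    F (P \land T): β-rule — branch into F P  //  F T.
                      branch 2.2.1.2.2.1 (add F P):
                        ○ open, literals {P=F, Q=T, S=T, T=F}.
                      branch 2.2.1.2.2.2 (add F T):
                        ○ open, literals {Q=T, S=T, T=F}.
          branch 2.2.2 (add T P):
            T (\lnot T \to ((T \lor \lnot Q) \leftrightarrow (P \land T))): β-rule — branch into F \lnot T  //  T ((T \lor \lnot Q) \leftrightarrow (P \land T)).
              branch 2.2.2.1 (add F \lnot T):
                ○ open, literals {P=T, T=T}.
              branch 2.2.2.2 (add T ((T \lor \lnot Q) \leftrightarrow (P \land T))):
                T ((T \lor \lnot Q) \leftrightarrow (P \land T)): β-rule — branch into T (T \lor \lnot Q), T (P \land T)  //  F (T \lor \lnot Q), F (P \land T).
                  branch 2.2.2.2.1 (add T (T \lor \lnot Q), T (P \land T)):
                    T (P \land T): α-rule — add T P, T T.
                    T (T \lor \lnot Q): β-rule — branch into T T  //  T \lnot Q.
                      branch 2.2.2.2.1.1 (add T T):
                        ○ open, literals {P=T, T=T}.
                      branch 2.2.2.2.1.2 (add T \lnot Q):
                        ○ open, literals {P=T, Q=F, T=T}.
                  branch 2.2.2.2.2 (add F (T \lor \lnot Q), F (P \land T)):
                    F (T \lor \lnot Q): α-rule — add F T, F \lnot Q.
                    F (P \land T): β-rule — branch into F P  //  F T.
                      branch 2.2.2.2.2.1 (add F P):
                        × closes — contains both P and \lnot P.
                      branch 2.2.2.2.2.2 (add F T):
                        ○ open, literals {P=T, Q=T, T=F}.
1 branch closed, 14 open.
Each open branch fixes some atoms; the unmentioned ones are free. Counting distinct full assignments: branch {Q=T, U=T} (P, R, S, T) contributes 16 new; branch {S=F, U=T} (P, Q, R, T) contributes 8 new; branch {Q=F, S=T, U=F} (P, R, T) contributes 8 new; branch {S=T, U=T} (P, Q, R, T) contributes 8 new; branch {P=T, U=T} (Q, R, S, T) contributes 0 new; branch {S=T, T=T} (P, Q, R, U) contributes 4 new; branch {P=T, S=T, T=T} (Q, R, U) contributes 0 new; branch {P=T, Q=F, S=T, T=T} (R, U) contributes 0 new; branch {P=F, Q=T, S=T, T=F} (R, U) contributes 2 new; branch {Q=T, S=T, T=F} (P, R, U) contributes 2 new; branch {P=T, T=T} (Q, R, S, U) contributes 4 new; branch {P=T, T=T} (Q, R, S, U) contributes 0 new; branch {P=T, Q=F, T=T} (R, S, U) contributes 0 new; branch {P=T, Q=T, T=F} (R, S, U) contributes 2 new. Total: 54.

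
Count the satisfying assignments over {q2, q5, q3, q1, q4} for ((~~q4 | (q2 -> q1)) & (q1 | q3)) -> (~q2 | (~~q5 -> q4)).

Initial set: {(((~~q4 | (q2 -> q1)) & (q1 | q3)) -> (~q2 | (~~q5 -> q4)))}.
(((~~q4 | (q2 -> q1)) & (q1 | q3)) -> (~q2 | (~~q5 -> q4))): β-rule — branch into ~((~~q4 | (q2 -> q1)) & (q1 | q3))  //  (~q2 | (~~q5 -> q4)).
  branch 1 (add ~((~~q4 | (q2 -> q1)) & (q1 | q3))):
    ~((~~q4 | (q2 -> q1)) & (q1 | q3)): β-rule — branch into ~(~~q4 | (q2 -> q1))  //  ~(q1 | q3).
      branch 1.1 (add ~(~~q4 | (q2 -> q1))):
        ~(~~q4 | (q2 -> q1)): α-rule — add ~~~q4, ~(q2 -> q1).
        ~~~q4: drop double negation, giving ~q4.
        ~(q2 -> q1): α-rule — add q2, ~q1.
        ○ open, literals {q1=0, q2=1, q4=0}.
      branch 1.2 (add ~(q1 | q3)):
        ~(q1 | q3): α-rule — add ~q1, ~q3.
        ○ open, literals {q1=0, q3=0}.
  branch 2 (add (~q2 | (~~q5 -> q4))):
    (~q2 | (~~q5 -> q4)): β-rule — branch into ~q2  //  (~~q5 -> q4).
      branch 2.1 (add ~q2):
        ○ open, literals {q2=0}.
      branch 2.2 (add (~~q5 -> q4)):
        (~~q5 -> q4): β-rule — branch into ~~~q5  //  q4.
          branch 2.2.1 (add ~~~q5):
            ~~~q5: drop double negation, giving ~q5.
            ○ open, literals {q5=0}.
          branch 2.2.2 (add q4):
            ○ open, literals {q4=1}.
0 branches closed, 5 open.
Each open branch fixes some atoms; the unmentioned ones are free. Counting distinct full assignments: branch {q1=0, q2=1, q4=0} (q5, q3) contributes 4 new; branch {q1=0, q3=0} (q2, q5, q4) contributes 6 new; branch {q2=0} (q5, q3, q1, q4) contributes 12 new; branch {q5=0} (q2, q3, q1, q4) contributes 5 new; branch {q4=1} (q2, q5, q3, q1) contributes 3 new. Total: 30.

30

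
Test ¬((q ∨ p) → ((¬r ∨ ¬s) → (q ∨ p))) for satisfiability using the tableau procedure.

Initial set: {¬((q ∨ p) → ((¬r ∨ ¬s) → (q ∨ p)))}.
¬((q ∨ p) → ((¬r ∨ ¬s) → (q ∨ p))): α-rule — add (q ∨ p), ¬((¬r ∨ ¬s) → (q ∨ p)).
¬((¬r ∨ ¬s) → (q ∨ p)): α-rule — add (¬r ∨ ¬s), ¬(q ∨ p).
¬(q ∨ p): α-rule — add ¬q, ¬p.
(q ∨ p): β-rule — branch into q  //  p.
  branch 1 (add q):
    × closes — contains both q and ¬q.
  branch 2 (add p):
    × closes — contains both p and ¬p.
All 2 branches close.
Every branch closed; the formula is unsatisfiable.

Unsatisfiable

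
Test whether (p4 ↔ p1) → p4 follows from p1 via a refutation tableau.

Yes

Initial set: {p1; ¬((p4 ↔ p1) → p4)}.
¬((p4 ↔ p1) → p4): α-rule — add (p4 ↔ p1), ¬p4.
(p4 ↔ p1): β-rule — branch into p4, p1  //  ¬p4, ¬p1.
  branch 1 (add p4, p1):
    × closes — contains both p4 and ¬p4.
  branch 2 (add ¬p4, ¬p1):
    × closes — contains both p1 and ¬p1.
All 2 branches close.
Every branch closed, so the premises entail the conclusion.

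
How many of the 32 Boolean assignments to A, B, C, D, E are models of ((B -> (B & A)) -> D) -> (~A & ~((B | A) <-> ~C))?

18

Initial set: {(((B -> (B & A)) -> D) -> (~A & ~((B | A) <-> ~C)))}.
(((B -> (B & A)) -> D) -> (~A & ~((B | A) <-> ~C))): β-rule — branch into ~((B -> (B & A)) -> D)  //  (~A & ~((B | A) <-> ~C)).
  branch 1 (add ~((B -> (B & A)) -> D)):
    ~((B -> (B & A)) -> D): α-rule — add (B -> (B & A)), ~D.
    (B -> (B & A)): β-rule — branch into ~B  //  (B & A).
      branch 1.1 (add ~B):
        ○ open, literals {B=F, D=F}.
      branch 1.2 (add (B & A)):
        (B & A): α-rule — add B, A.
        ○ open, literals {A=T, B=T, D=F}.
  branch 2 (add (~A & ~((B | A) <-> ~C))):
    (~A & ~((B | A) <-> ~C)): α-rule — add ~A, ~((B | A) <-> ~C).
    ~((B | A) <-> ~C): β-rule — branch into (B | A), ~~C  //  ~(B | A), ~C.
      branch 2.1 (add (B | A), ~~C):
        (B | A): β-rule — branch into B  //  A.
          branch 2.1.1 (add B):
            ○ open, literals {A=F, B=T, C=T}.
          branch 2.1.2 (add A):
            × closes — contains both A and ~A.
      branch 2.2 (add ~(B | A), ~C):
        ~(B | A): α-rule — add ~B, ~A.
        ○ open, literals {A=F, B=F, C=F}.
1 branch closed, 4 open.
Each open branch fixes some atoms; the unmentioned ones are free. Counting distinct full assignments: branch {B=F, D=F} (A, C, E) contributes 8 new; branch {A=T, B=T, D=F} (C, E) contributes 4 new; branch {A=F, B=T, C=T} (D, E) contributes 4 new; branch {A=F, B=F, C=F} (D, E) contributes 2 new. Total: 18.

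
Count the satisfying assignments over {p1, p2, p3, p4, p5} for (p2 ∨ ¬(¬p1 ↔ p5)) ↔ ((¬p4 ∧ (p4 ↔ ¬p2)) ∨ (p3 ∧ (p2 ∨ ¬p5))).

Initial set: {((p2 ∨ ¬(¬p1 ↔ p5)) ↔ ((¬p4 ∧ (p4 ↔ ¬p2)) ∨ (p3 ∧ (p2 ∨ ¬p5))))}.
((p2 ∨ ¬(¬p1 ↔ p5)) ↔ ((¬p4 ∧ (p4 ↔ ¬p2)) ∨ (p3 ∧ (p2 ∨ ¬p5)))): β-rule — branch into (p2 ∨ ¬(¬p1 ↔ p5)), ((¬p4 ∧ (p4 ↔ ¬p2)) ∨ (p3 ∧ (p2 ∨ ¬p5)))  //  ¬(p2 ∨ ¬(¬p1 ↔ p5)), ¬((¬p4 ∧ (p4 ↔ ¬p2)) ∨ (p3 ∧ (p2 ∨ ¬p5))).
  branch 1 (add (p2 ∨ ¬(¬p1 ↔ p5)), ((¬p4 ∧ (p4 ↔ ¬p2)) ∨ (p3 ∧ (p2 ∨ ¬p5)))):
    (p2 ∨ ¬(¬p1 ↔ p5)): β-rule — branch into p2  //  ¬(¬p1 ↔ p5).
      branch 1.1 (add p2):
        ((¬p4 ∧ (p4 ↔ ¬p2)) ∨ (p3 ∧ (p2 ∨ ¬p5))): β-rule — branch into (¬p4 ∧ (p4 ↔ ¬p2))  //  (p3 ∧ (p2 ∨ ¬p5)).
          branch 1.1.1 (add (¬p4 ∧ (p4 ↔ ¬p2))):
            (¬p4 ∧ (p4 ↔ ¬p2)): α-rule — add ¬p4, (p4 ↔ ¬p2).
            (p4 ↔ ¬p2): β-rule — branch into p4, ¬p2  //  ¬p4, ¬¬p2.
              branch 1.1.1.1 (add p4, ¬p2):
                × closes — contains both p4 and ¬p4.
              branch 1.1.1.2 (add ¬p4, ¬¬p2):
                ○ open, literals {p2=T, p4=F}.
          branch 1.1.2 (add (p3 ∧ (p2 ∨ ¬p5))):
            (p3 ∧ (p2 ∨ ¬p5)): α-rule — add p3, (p2 ∨ ¬p5).
            (p2 ∨ ¬p5): β-rule — branch into p2  //  ¬p5.
              branch 1.1.2.1 (add p2):
                ○ open, literals {p2=T, p3=T}.
              branch 1.1.2.2 (add ¬p5):
                ○ open, literals {p2=T, p3=T, p5=F}.
      branch 1.2 (add ¬(¬p1 ↔ p5)):
        ((¬p4 ∧ (p4 ↔ ¬p2)) ∨ (p3 ∧ (p2 ∨ ¬p5))): β-rule — branch into (¬p4 ∧ (p4 ↔ ¬p2))  //  (p3 ∧ (p2 ∨ ¬p5)).
          branch 1.2.1 (add (¬p4 ∧ (p4 ↔ ¬p2))):
            (¬p4 ∧ (p4 ↔ ¬p2)): α-rule — add ¬p4, (p4 ↔ ¬p2).
            ¬(¬p1 ↔ p5): β-rule — branch into ¬p1, ¬p5  //  ¬¬p1, p5.
              branch 1.2.1.1 (add ¬p1, ¬p5):
                (p4 ↔ ¬p2): β-rule — branch into p4, ¬p2  //  ¬p4, ¬¬p2.
                  branch 1.2.1.1.1 (add p4, ¬p2):
                    × closes — contains both p4 and ¬p4.
                  branch 1.2.1.1.2 (add ¬p4, ¬¬p2):
                    ○ open, literals {p1=F, p2=T, p4=F, p5=F}.
              branch 1.2.1.2 (add ¬¬p1, p5):
                (p4 ↔ ¬p2): β-rule — branch into p4, ¬p2  //  ¬p4, ¬¬p2.
                  branch 1.2.1.2.1 (add p4, ¬p2):
                    × closes — contains both p4 and ¬p4.
                  branch 1.2.1.2.2 (add ¬p4, ¬¬p2):
                    ○ open, literals {p1=T, p2=T, p4=F, p5=T}.
          branch 1.2.2 (add (p3 ∧ (p2 ∨ ¬p5))):
            (p3 ∧ (p2 ∨ ¬p5)): α-rule — add p3, (p2 ∨ ¬p5).
            ¬(¬p1 ↔ p5): β-rule — branch into ¬p1, ¬p5  //  ¬¬p1, p5.
              branch 1.2.2.1 (add ¬p1, ¬p5):
                (p2 ∨ ¬p5): β-rule — branch into p2  //  ¬p5.
                  branch 1.2.2.1.1 (add p2):
                    ○ open, literals {p1=F, p2=T, p3=T, p5=F}.
                  branch 1.2.2.1.2 (add ¬p5):
                    ○ open, literals {p1=F, p3=T, p5=F}.
              branch 1.2.2.2 (add ¬¬p1, p5):
                (p2 ∨ ¬p5): β-rule — branch into p2  //  ¬p5.
                  branch 1.2.2.2.1 (add p2):
                    ○ open, literals {p1=T, p2=T, p3=T, p5=T}.
                  branch 1.2.2.2.2 (add ¬p5):
                    × closes — contains both p5 and ¬p5.
  branch 2 (add ¬(p2 ∨ ¬(¬p1 ↔ p5)), ¬((¬p4 ∧ (p4 ↔ ¬p2)) ∨ (p3 ∧ (p2 ∨ ¬p5)))):
    ¬(p2 ∨ ¬(¬p1 ↔ p5)): α-rule — add ¬p2, ¬¬(¬p1 ↔ p5).
    ¬((¬p4 ∧ (p4 ↔ ¬p2)) ∨ (p3 ∧ (p2 ∨ ¬p5))): α-rule — add ¬(¬p4 ∧ (p4 ↔ ¬p2)), ¬(p3 ∧ (p2 ∨ ¬p5)).
    ¬¬(¬p1 ↔ p5): β-rule — branch into ¬p1, p5  //  ¬¬p1, ¬p5.
      branch 2.1 (add ¬p1, p5):
        ¬(¬p4 ∧ (p4 ↔ ¬p2)): β-rule — branch into ¬¬p4  //  ¬(p4 ↔ ¬p2).
          branch 2.1.1 (add ¬¬p4):
            ¬(p3 ∧ (p2 ∨ ¬p5)): β-rule — branch into ¬p3  //  ¬(p2 ∨ ¬p5).
              branch 2.1.1.1 (add ¬p3):
                ○ open, literals {p1=F, p2=F, p3=F, p4=T, p5=T}.
              branch 2.1.1.2 (add ¬(p2 ∨ ¬p5)):
                ¬(p2 ∨ ¬p5): α-rule — add ¬p2, ¬¬p5.
                ○ open, literals {p1=F, p2=F, p4=T, p5=T}.
          branch 2.1.2 (add ¬(p4 ↔ ¬p2)):
            ¬(p3 ∧ (p2 ∨ ¬p5)): β-rule — branch into ¬p3  //  ¬(p2 ∨ ¬p5).
              branch 2.1.2.1 (add ¬p3):
                ¬(p4 ↔ ¬p2): β-rule — branch into p4, ¬¬p2  //  ¬p4, ¬p2.
                  branch 2.1.2.1.1 (add p4, ¬¬p2):
                    × closes — contains both p2 and ¬p2.
                  branch 2.1.2.1.2 (add ¬p4, ¬p2):
                    ○ open, literals {p1=F, p2=F, p3=F, p4=F, p5=T}.
              branch 2.1.2.2 (add ¬(p2 ∨ ¬p5)):
                ¬(p2 ∨ ¬p5): α-rule — add ¬p2, ¬¬p5.
                ¬(p4 ↔ ¬p2): β-rule — branch into p4, ¬¬p2  //  ¬p4, ¬p2.
                  branch 2.1.2.2.1 (add p4, ¬¬p2):
                    × closes — contains both p2 and ¬p2.
                  branch 2.1.2.2.2 (add ¬p4, ¬p2):
                    ○ open, literals {p1=F, p2=F, p4=F, p5=T}.
      branch 2.2 (add ¬¬p1, ¬p5):
        ¬(¬p4 ∧ (p4 ↔ ¬p2)): β-rule — branch into ¬¬p4  //  ¬(p4 ↔ ¬p2).
          branch 2.2.1 (add ¬¬p4):
            ¬(p3 ∧ (p2 ∨ ¬p5)): β-rule — branch into ¬p3  //  ¬(p2 ∨ ¬p5).
              branch 2.2.1.1 (add ¬p3):
                ○ open, literals {p1=T, p2=F, p3=F, p4=T, p5=F}.
              branch 2.2.1.2 (add ¬(p2 ∨ ¬p5)):
                ¬(p2 ∨ ¬p5): α-rule — add ¬p2, ¬¬p5.
                × closes — contains both p5 and ¬p5.
          branch 2.2.2 (add ¬(p4 ↔ ¬p2)):
            ¬(p3 ∧ (p2 ∨ ¬p5)): β-rule — branch into ¬p3  //  ¬(p2 ∨ ¬p5).
              branch 2.2.2.1 (add ¬p3):
                ¬(p4 ↔ ¬p2): β-rule — branch into p4, ¬¬p2  //  ¬p4, ¬p2.
                  branch 2.2.2.1.1 (add p4, ¬¬p2):
                    × closes — contains both p2 and ¬p2.
                  branch 2.2.2.1.2 (add ¬p4, ¬p2):
                    ○ open, literals {p1=T, p2=F, p3=F, p4=F, p5=F}.
              branch 2.2.2.2 (add ¬(p2 ∨ ¬p5)):
                ¬(p2 ∨ ¬p5): α-rule — add ¬p2, ¬¬p5.
                × closes — contains both p5 and ¬p5.
9 branches closed, 14 open.
Each open branch fixes some atoms; the unmentioned ones are free. Counting distinct full assignments: branch {p2=T, p4=F} (p1, p3, p5) contributes 8 new; branch {p2=T, p3=T} (p1, p4, p5) contributes 4 new; branch {p2=T, p3=T, p5=F} (p1, p4) contributes 0 new; branch {p1=F, p2=T, p4=F, p5=F} (p3) contributes 0 new; branch {p1=T, p2=T, p4=F, p5=T} (p3) contributes 0 new; branch {p1=F, p2=T, p3=T, p5=F} (p4) contributes 0 new; branch {p1=F, p3=T, p5=F} (p2, p4) contributes 2 new; branch {p1=T, p2=T, p3=T, p5=T} (p4) contributes 0 new; branch {p1=F, p2=F, p3=F, p4=T, p5=T} (none free) contributes 1 new; branch {p1=F, p2=F, p4=T, p5=T} (p3) contributes 1 new; branch {p1=F, p2=F, p3=F, p4=F, p5=T} (none free) contributes 1 new; branch {p1=F, p2=F, p4=F, p5=T} (p3) contributes 1 new; branch {p1=T, p2=F, p3=F, p4=T, p5=F} (none free) contributes 1 new; branch {p1=T, p2=F, p3=F, p4=F, p5=F} (none free) contributes 1 new. Total: 20.

20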